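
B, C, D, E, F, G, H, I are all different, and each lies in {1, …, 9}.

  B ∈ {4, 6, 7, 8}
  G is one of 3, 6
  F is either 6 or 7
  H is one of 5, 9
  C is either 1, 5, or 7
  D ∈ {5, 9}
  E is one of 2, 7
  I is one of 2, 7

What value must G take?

The 2 variables D and H are confined to {5, 9}, which locks those values in; drop them from C.
The 2 variables E and I are confined to {2, 7}, which locks those values in; drop them from B, C, F.
C has just one choice, so C = 1.
F's domain is down to {6}, so F = 6. Strike 6 from B, G.
So G = 3.

3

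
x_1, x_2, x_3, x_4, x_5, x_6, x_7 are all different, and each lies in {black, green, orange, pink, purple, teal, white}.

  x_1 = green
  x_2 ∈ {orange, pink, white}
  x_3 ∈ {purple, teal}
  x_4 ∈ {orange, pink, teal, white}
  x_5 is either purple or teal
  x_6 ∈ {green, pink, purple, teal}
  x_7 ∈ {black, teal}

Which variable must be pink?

x_6

x_1 has just one choice, so x_1 = green. Remove green from x_6.
Among the 6 still-open variables, black fits only x_7 (and all 6 values in {black, orange, pink, purple, teal, white} must be used), so x_7 = black.
The 2 variables x_3 and x_5 are confined to {purple, teal}, which locks those values in; drop them from x_4, x_6.
So pink goes to x_6.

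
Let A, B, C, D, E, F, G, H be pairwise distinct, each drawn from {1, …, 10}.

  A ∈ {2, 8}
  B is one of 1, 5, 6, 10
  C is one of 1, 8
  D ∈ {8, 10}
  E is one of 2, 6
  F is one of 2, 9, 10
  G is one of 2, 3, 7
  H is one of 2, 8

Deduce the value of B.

5

The 2 variables A and H are confined to {2, 8}, which locks those values in; drop them from C, D, E, F, G.
C has just one choice, so C = 1. So B can't be 1.
D's domain is down to {10}, so D = 10. Remove 10 from B, F.
E must be 6 (only option left). Strike 6 from B.
So B = 5.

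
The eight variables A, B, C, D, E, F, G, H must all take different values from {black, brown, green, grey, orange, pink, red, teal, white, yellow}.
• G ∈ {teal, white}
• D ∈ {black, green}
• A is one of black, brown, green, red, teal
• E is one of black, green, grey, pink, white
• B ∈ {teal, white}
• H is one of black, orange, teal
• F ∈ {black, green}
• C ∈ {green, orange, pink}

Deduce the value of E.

B and G share exactly the 2 values {teal, white}; by pigeonhole those values go to them, so strike teal, white from A, E, H.
D and F share exactly the 2 values {black, green}; by pigeonhole those values go to them, so strike black, green from A, C, E, H.
H's domain is down to {orange}, so H = orange. Eliminate orange elsewhere: C.
That leaves C = pink. Remove pink from E.
So E = grey.

grey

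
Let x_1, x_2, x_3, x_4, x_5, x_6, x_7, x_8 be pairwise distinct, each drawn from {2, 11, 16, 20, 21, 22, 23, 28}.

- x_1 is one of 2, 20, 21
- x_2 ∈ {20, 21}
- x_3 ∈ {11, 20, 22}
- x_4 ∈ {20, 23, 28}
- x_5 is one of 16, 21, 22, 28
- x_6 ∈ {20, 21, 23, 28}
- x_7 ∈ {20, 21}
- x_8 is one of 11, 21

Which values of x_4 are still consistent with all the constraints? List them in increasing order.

The 8 variables together cover exactly {2, 11, 16, 20, 21, 22, 23, 28} — 8 values for 8 variables — and 2 appears only in x_1's list, so x_1 = 2.
Among the 7 still-open variables, 16 fits only x_5 (and all 7 values in {11, 16, 20, 21, 22, 23, 28} must be used), so x_5 = 16.
Among the 6 still-open variables, 22 fits only x_3 (and all 6 values in {11, 20, 21, 22, 23, 28} must be used), so x_3 = 22.
The 5 still-open variables draw from only 5 values {11, 20, 21, 23, 28}, so each is used; only x_8 can be 11, hence x_8 = 11.
x_2 and x_7 share exactly the 2 values {20, 21}; by pigeonhole those values go to them, so strike 20, 21 from x_4, x_6.
No further eliminations apply; x_4 can still be any of 23, 28.

23, 28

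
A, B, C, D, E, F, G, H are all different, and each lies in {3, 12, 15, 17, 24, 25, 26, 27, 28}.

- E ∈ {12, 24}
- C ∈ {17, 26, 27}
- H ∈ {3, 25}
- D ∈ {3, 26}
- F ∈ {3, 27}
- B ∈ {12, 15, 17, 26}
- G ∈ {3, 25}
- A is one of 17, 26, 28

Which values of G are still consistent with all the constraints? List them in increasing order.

G and H between them cover only {3, 25} — a naked pair. Remove those values from D, F.
That leaves D = 26. So A, B, C can't be 26.
That leaves F = 27. Strike 27 from C.
C has just one choice, so C = 17. Eliminate 17 elsewhere: A, B.
A's domain is down to {28}, so A = 28.
No further eliminations apply; G can still be any of 3, 25.

3, 25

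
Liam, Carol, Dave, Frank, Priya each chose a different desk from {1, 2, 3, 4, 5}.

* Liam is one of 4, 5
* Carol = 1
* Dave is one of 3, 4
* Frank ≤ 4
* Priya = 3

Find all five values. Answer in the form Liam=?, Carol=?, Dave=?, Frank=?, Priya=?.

Carol must be 1 (only option left). Eliminate 1 elsewhere: Frank.
That leaves Priya = 3. Strike 3 from Dave, Frank.
Dave's domain is down to {4}, so Dave = 4. So Liam, Frank can't be 4.
Frank must be 2 (only option left).
Liam must be 5 (only option left).

Liam=5, Carol=1, Dave=4, Frank=2, Priya=3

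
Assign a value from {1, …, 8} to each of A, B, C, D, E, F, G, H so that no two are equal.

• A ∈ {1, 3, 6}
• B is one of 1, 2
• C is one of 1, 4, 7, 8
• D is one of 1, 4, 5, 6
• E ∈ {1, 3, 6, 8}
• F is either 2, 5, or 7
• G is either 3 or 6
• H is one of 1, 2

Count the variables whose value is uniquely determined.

B and H share exactly the 2 values {1, 2}; by pigeonhole those values go to them, so strike 1, 2 from A, C, D, E, F.
The 2 variables A and G are confined to {3, 6}, which locks those values in; drop them from D, E.
E has just one choice, so E = 8. Eliminate 8 elsewhere: C.
Determined: E=8. The other variables each still have more than one consistent value. That makes 1.

1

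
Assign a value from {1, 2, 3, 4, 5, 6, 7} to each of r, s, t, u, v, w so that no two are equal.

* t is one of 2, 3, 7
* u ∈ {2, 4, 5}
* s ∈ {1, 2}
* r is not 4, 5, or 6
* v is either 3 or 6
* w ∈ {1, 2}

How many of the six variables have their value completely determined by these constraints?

The 2 variables s and w are confined to {1, 2}, which locks those values in; drop them from r, t, u.
r and t share exactly the 2 values {3, 7}; by pigeonhole those values go to them, so strike 3, 7 from v.
v has just one choice, so v = 6.
Determined: v=6. The other variables each still have more than one consistent value. That makes 1.

1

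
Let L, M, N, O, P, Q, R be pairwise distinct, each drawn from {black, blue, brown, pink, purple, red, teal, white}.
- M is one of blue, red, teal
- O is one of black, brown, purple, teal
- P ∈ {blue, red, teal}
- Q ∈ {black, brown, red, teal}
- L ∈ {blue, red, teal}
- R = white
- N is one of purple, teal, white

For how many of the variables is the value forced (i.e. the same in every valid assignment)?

2

R has just one choice, so R = white. Eliminate white elsewhere: N.
The 3 variables L, M, P are confined to {blue, red, teal}, which locks those values in; drop them from N, O, Q.
N has just one choice, so N = purple. Remove purple from O.
Determined: N=purple, R=white. The other variables each still have more than one consistent value. That makes 2.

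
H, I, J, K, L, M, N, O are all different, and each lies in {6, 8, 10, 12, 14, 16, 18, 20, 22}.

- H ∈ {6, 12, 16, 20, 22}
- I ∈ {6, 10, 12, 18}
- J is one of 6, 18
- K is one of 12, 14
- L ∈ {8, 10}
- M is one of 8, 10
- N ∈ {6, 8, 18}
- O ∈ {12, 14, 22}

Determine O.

22

L and M between them cover only {8, 10} — a naked pair. Remove those values from I, N.
J and N between them cover only {6, 18} — a naked pair. Remove those values from H, I.
I must be 12 (only option left). So H, K, O can't be 12.
K's domain is down to {14}, so K = 14. Eliminate 14 elsewhere: O.
So O = 22.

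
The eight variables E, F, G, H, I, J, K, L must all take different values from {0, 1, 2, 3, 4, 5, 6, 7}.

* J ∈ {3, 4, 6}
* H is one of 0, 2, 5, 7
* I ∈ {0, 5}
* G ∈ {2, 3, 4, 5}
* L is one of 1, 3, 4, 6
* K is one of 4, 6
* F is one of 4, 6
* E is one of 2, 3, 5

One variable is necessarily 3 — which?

The 8 variables draw from only 8 values {0, 1, 2, 3, 4, 5, 6, 7}, so each is used; only L can be 1, hence L = 1.
The 7 still-open variables together cover exactly {0, 2, 3, 4, 5, 6, 7} — 7 values for 7 variables — and 7 appears only in H's list, so H = 7.
Among the 6 still-open variables, 0 fits only I (and all 6 values in {0, 2, 3, 4, 5, 6} must be used), so I = 0.
F and K between them cover only {4, 6} — a naked pair. Remove those values from G, J.
So 3 goes to J.

J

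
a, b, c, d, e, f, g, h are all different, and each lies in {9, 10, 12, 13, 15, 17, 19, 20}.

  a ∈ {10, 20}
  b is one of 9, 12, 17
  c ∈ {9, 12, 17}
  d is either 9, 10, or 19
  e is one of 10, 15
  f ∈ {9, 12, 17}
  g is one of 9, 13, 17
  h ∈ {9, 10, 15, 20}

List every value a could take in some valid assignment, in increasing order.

The 8 variables draw from only 8 values {9, 10, 12, 13, 15, 17, 19, 20}, so each is used; only g can be 13, hence g = 13.
Among the 7 still-open variables, 19 fits only d (and all 7 values in {9, 10, 12, 15, 17, 19, 20} must be used), so d = 19.
b, c, f between them cover only {9, 12, 17} — a naked triple. Remove those values from h.
No further eliminations apply; a can still be any of 10, 20.

10, 20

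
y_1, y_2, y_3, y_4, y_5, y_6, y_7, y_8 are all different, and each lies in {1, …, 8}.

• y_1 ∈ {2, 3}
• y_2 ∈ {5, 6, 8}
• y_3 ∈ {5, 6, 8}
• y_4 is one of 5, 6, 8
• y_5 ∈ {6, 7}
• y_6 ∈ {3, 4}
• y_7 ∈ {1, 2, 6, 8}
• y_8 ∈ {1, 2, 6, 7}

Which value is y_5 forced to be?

7

The 8 variables together cover exactly {1, 2, 3, 4, 5, 6, 7, 8} — 8 values for 8 variables — and 4 appears only in y_6's list, so y_6 = 4.
The 7 still-open variables together cover exactly {1, 2, 3, 5, 6, 7, 8} — 7 values for 7 variables — and 3 appears only in y_1's list, so y_1 = 3.
The 3 variables y_2, y_3, y_4 are confined to {5, 6, 8}, which locks those values in; drop them from y_5, y_7, y_8.
So y_5 = 7.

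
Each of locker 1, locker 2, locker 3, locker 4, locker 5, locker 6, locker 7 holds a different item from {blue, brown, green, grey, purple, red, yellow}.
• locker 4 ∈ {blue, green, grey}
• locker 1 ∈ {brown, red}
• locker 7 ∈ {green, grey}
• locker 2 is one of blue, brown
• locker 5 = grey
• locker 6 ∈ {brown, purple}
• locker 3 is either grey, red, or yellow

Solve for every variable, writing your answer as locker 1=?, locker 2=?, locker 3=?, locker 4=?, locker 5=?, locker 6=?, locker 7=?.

locker 5 must be grey (only option left). Remove grey from locker 3, locker 4, locker 7.
That leaves locker 7 = green. So locker 4 can't be green.
That leaves locker 4 = blue. Eliminate blue elsewhere: locker 2.
That leaves locker 2 = brown. Eliminate brown elsewhere: locker 1, locker 6.
That leaves locker 6 = purple.
locker 1's domain is down to {red}, so locker 1 = red. Remove red from locker 3.
locker 3 must be yellow (only option left).

locker 1=red, locker 2=brown, locker 3=yellow, locker 4=blue, locker 5=grey, locker 6=purple, locker 7=green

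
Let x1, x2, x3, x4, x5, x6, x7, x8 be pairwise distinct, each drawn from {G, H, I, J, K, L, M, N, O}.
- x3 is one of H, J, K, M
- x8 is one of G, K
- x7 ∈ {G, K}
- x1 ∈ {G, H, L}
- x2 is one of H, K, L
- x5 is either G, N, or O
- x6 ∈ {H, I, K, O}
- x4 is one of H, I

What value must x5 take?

N

The 2 variables x7 and x8 are confined to {G, K}, which locks those values in; drop them from x1, x2, x3, x5, x6.
The 2 variables x1 and x2 are confined to {H, L}, which locks those values in; drop them from x3, x4, x6.
x4 has just one choice, so x4 = I. Eliminate I elsewhere: x6.
x6 must be O (only option left). So x5 can't be O.
So x5 = N.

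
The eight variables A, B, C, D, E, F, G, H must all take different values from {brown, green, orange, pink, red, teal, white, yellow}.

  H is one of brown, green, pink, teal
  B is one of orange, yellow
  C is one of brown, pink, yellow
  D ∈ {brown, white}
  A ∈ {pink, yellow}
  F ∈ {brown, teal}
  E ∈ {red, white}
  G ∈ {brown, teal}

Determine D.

The 8 variables draw from only 8 values {brown, green, orange, pink, red, teal, white, yellow}, so each is used; only H can be green, hence H = green.
Among the 7 still-open variables, orange fits only B (and all 7 values in {brown, orange, pink, red, teal, white, yellow} must be used), so B = orange.
Among the 6 still-open variables, red fits only E (and all 6 values in {brown, pink, red, teal, white, yellow} must be used), so E = red.
Among the 5 still-open variables, white fits only D (and all 5 values in {brown, pink, teal, white, yellow} must be used), so D = white.

white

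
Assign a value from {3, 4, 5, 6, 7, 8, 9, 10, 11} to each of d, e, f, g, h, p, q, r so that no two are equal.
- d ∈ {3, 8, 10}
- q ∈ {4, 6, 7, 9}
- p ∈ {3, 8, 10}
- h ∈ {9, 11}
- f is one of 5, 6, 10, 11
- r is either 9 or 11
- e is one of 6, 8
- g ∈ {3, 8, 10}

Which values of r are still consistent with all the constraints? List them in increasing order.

The 2 variables h and r are confined to {9, 11}, which locks those values in; drop them from f, q.
d, g, p between them cover only {3, 8, 10} — a naked triple. Remove those values from e, f.
e's domain is down to {6}, so e = 6. Strike 6 from f, q.
f has just one choice, so f = 5.
No further eliminations apply; r can still be any of 9, 11.

9, 11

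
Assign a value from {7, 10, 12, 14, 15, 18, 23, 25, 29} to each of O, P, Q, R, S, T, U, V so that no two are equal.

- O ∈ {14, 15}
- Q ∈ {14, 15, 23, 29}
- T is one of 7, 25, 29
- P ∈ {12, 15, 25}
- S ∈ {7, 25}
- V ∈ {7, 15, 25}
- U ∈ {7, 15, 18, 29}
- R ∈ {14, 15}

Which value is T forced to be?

29

The 8 variables together cover exactly {7, 12, 14, 15, 18, 23, 25, 29} — 8 values for 8 variables — and 12 appears only in P's list, so P = 12.
The 7 still-open variables draw from only 7 values {7, 14, 15, 18, 23, 25, 29}, so each is used; only U can be 18, hence U = 18.
Among the 6 still-open variables, 23 fits only Q (and all 6 values in {7, 14, 15, 23, 25, 29} must be used), so Q = 23.
The 5 still-open variables together cover exactly {7, 14, 15, 25, 29} — 5 values for 5 variables — and 29 appears only in T's list, so T = 29.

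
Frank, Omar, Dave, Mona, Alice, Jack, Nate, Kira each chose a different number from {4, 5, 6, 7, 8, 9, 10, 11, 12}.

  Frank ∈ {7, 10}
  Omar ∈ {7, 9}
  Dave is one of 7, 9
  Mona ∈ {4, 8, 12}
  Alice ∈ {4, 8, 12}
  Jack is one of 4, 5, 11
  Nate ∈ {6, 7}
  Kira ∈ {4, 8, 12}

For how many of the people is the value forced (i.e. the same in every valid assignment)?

Omar and Dave share exactly the 2 values {7, 9}; by pigeonhole those values go to them, so strike 7, 9 from Frank, Nate.
Frank's domain is down to {10}, so Frank = 10.
That leaves Nate = 6.
Mona, Alice, Kira between them cover only {4, 8, 12} — a naked triple. Remove those values from Jack.
Determined: Frank=10, Nate=6. The other people each still have more than one consistent value. That makes 2.

2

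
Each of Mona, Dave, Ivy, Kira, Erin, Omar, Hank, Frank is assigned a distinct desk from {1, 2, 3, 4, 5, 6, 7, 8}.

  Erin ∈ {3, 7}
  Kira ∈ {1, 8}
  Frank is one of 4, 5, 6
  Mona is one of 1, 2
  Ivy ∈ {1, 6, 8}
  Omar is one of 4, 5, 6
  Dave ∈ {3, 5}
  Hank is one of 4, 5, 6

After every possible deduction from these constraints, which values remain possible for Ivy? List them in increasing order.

Among the 8 variables, 2 fits only Mona (and all 8 values in {1, 2, 3, 4, 5, 6, 7, 8} must be used), so Mona = 2.
The 7 still-open variables together cover exactly {1, 3, 4, 5, 6, 7, 8} — 7 values for 7 variables — and 7 appears only in Erin's list, so Erin = 7.
The 6 still-open variables draw from only 6 values {1, 3, 4, 5, 6, 8}, so each is used; only Dave can be 3, hence Dave = 3.
The 3 variables Omar, Hank, Frank are confined to {4, 5, 6}, which locks those values in; drop them from Ivy.
No further eliminations apply; Ivy can still be any of 1, 8.

1, 8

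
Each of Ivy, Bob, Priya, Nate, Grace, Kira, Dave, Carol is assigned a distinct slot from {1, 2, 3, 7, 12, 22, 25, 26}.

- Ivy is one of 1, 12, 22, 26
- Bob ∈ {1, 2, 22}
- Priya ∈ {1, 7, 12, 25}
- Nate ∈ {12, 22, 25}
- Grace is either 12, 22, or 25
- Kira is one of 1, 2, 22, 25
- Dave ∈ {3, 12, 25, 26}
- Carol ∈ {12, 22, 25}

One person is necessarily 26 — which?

Ivy

The 8 variables draw from only 8 values {1, 2, 3, 7, 12, 22, 25, 26}, so each is used; only Dave can be 3, hence Dave = 3.
The 7 still-open variables together cover exactly {1, 2, 7, 12, 22, 25, 26} — 7 values for 7 variables — and 7 appears only in Priya's list, so Priya = 7.
The 6 still-open variables together cover exactly {1, 2, 12, 22, 25, 26} — 6 values for 6 variables — and 26 appears only in Ivy's list, so Ivy = 26.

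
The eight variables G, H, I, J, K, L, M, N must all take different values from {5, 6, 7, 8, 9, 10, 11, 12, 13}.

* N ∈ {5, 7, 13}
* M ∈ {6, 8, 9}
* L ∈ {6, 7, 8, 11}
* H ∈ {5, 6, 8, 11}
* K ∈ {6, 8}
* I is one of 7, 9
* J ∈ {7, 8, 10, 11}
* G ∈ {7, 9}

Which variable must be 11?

Among the 8 variables, 10 fits only J (and all 8 values in {5, 6, 7, 8, 9, 10, 11, 13} must be used), so J = 10.
Among the 7 still-open variables, 13 fits only N (and all 7 values in {5, 6, 7, 8, 9, 11, 13} must be used), so N = 13.
Among the 6 still-open variables, 5 fits only H (and all 6 values in {5, 6, 7, 8, 9, 11} must be used), so H = 5.
The 5 still-open variables draw from only 5 values {6, 7, 8, 9, 11}, so each is used; only L can be 11, hence L = 11.

L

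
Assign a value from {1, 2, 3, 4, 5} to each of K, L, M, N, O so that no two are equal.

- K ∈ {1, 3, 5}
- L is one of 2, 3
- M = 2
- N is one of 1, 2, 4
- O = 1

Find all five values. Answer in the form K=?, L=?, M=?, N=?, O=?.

K=5, L=3, M=2, N=4, O=1

M's domain is down to {2}, so M = 2. Strike 2 from L, N.
That leaves O = 1. So K, N can't be 1.
L must be 3 (only option left). So K can't be 3.
N must be 4 (only option left).
That leaves K = 5.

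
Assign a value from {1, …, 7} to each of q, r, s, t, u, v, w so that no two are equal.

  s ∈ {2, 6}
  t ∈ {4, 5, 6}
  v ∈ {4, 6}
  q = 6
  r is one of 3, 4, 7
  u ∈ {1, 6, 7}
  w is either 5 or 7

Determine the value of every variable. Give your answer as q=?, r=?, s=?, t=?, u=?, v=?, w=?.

q=6, r=3, s=2, t=5, u=1, v=4, w=7

q has just one choice, so q = 6. Eliminate 6 elsewhere: s, t, u, v.
s has just one choice, so s = 2.
v's domain is down to {4}, so v = 4. So r, t can't be 4.
t's domain is down to {5}, so t = 5. So w can't be 5.
w's domain is down to {7}, so w = 7. Remove 7 from r, u.
r has just one choice, so r = 3.
u's domain is down to {1}, so u = 1.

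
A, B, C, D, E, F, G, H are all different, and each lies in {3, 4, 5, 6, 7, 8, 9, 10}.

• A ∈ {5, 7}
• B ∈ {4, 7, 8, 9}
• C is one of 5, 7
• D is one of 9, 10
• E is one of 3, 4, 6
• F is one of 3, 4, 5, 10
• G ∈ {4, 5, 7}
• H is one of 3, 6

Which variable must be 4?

Among the 8 variables, 8 fits only B (and all 8 values in {3, 4, 5, 6, 7, 8, 9, 10} must be used), so B = 8.
The 7 still-open variables together cover exactly {3, 4, 5, 6, 7, 9, 10} — 7 values for 7 variables — and 9 appears only in D's list, so D = 9.
Among the 6 still-open variables, 10 fits only F (and all 6 values in {3, 4, 5, 6, 7, 10} must be used), so F = 10.
A and C share exactly the 2 values {5, 7}; by pigeonhole those values go to them, so strike 5, 7 from G.
So 4 goes to G.

G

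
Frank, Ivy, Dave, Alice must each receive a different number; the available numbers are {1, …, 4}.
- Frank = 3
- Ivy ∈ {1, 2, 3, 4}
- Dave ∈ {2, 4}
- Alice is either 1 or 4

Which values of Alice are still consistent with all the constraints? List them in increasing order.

Frank's domain is down to {3}, so Frank = 3. Strike 3 from Ivy.
No further eliminations apply; Alice can still be any of 1, 4.

1, 4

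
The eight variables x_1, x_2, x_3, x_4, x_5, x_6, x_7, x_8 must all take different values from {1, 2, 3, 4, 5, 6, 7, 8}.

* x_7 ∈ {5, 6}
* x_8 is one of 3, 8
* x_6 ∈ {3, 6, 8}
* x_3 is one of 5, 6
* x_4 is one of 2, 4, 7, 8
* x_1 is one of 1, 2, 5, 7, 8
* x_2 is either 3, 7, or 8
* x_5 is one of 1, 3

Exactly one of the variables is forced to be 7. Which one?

Among the 8 variables, 4 fits only x_4 (and all 8 values in {1, 2, 3, 4, 5, 6, 7, 8} must be used), so x_4 = 4.
The 7 still-open variables together cover exactly {1, 2, 3, 5, 6, 7, 8} — 7 values for 7 variables — and 2 appears only in x_1's list, so x_1 = 2.
The 6 still-open variables draw from only 6 values {1, 3, 5, 6, 7, 8}, so each is used; only x_5 can be 1, hence x_5 = 1.
The 5 still-open variables draw from only 5 values {3, 5, 6, 7, 8}, so each is used; only x_2 can be 7, hence x_2 = 7.

x_2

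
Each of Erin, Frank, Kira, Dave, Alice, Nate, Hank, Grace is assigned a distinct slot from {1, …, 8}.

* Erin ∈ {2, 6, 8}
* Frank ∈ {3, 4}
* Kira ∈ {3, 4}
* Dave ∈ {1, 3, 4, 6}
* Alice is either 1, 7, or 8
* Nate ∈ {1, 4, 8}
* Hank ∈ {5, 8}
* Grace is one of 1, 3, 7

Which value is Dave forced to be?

Among the 8 variables, 2 fits only Erin (and all 8 values in {1, 2, 3, 4, 5, 6, 7, 8} must be used), so Erin = 2.
Among the 7 still-open variables, 5 fits only Hank (and all 7 values in {1, 3, 4, 5, 6, 7, 8} must be used), so Hank = 5.
The 6 still-open variables draw from only 6 values {1, 3, 4, 6, 7, 8}, so each is used; only Dave can be 6, hence Dave = 6.

6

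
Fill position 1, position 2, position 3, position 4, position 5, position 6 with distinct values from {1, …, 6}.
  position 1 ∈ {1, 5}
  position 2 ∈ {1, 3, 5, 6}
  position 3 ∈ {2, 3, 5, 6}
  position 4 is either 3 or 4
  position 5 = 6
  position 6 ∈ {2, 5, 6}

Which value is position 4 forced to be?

4

position 5's domain is down to {6}, so position 5 = 6. Remove 6 from position 2, position 3, position 6.
The 5 still-open variables together cover exactly {1, 2, 3, 4, 5} — 5 values for 5 variables — and 4 appears only in position 4's list, so position 4 = 4.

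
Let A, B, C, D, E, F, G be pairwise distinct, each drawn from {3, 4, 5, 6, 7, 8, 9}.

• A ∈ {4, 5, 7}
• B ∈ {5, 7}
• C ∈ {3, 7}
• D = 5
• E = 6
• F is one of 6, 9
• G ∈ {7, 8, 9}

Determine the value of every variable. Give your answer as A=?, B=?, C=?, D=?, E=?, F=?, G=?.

D's domain is down to {5}, so D = 5. Remove 5 from A, B.
E has just one choice, so E = 6. Eliminate 6 elsewhere: F.
F has just one choice, so F = 9. Eliminate 9 elsewhere: G.
B has just one choice, so B = 7. Strike 7 from A, C, G.
That leaves C = 3.
That leaves G = 8.
A's domain is down to {4}, so A = 4.

A=4, B=7, C=3, D=5, E=6, F=9, G=8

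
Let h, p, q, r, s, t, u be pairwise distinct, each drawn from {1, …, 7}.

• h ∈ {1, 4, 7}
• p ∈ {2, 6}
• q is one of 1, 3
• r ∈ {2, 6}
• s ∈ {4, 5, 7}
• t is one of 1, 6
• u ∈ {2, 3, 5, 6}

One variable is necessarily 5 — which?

u

p and r share exactly the 2 values {2, 6}; by pigeonhole those values go to them, so strike 2, 6 from t, u.
t must be 1 (only option left). Strike 1 from h, q.
q has just one choice, so q = 3. Strike 3 from u.
So 5 goes to u.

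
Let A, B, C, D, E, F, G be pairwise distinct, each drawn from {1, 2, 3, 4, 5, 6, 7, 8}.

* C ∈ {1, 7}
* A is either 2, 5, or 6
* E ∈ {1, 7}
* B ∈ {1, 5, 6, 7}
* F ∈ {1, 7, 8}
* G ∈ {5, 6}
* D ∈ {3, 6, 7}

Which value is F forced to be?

8

The 7 variables draw from only 7 values {1, 2, 3, 5, 6, 7, 8}, so each is used; only A can be 2, hence A = 2.
The 6 still-open variables draw from only 6 values {1, 3, 5, 6, 7, 8}, so each is used; only D can be 3, hence D = 3.
Among the 5 still-open variables, 8 fits only F (and all 5 values in {1, 5, 6, 7, 8} must be used), so F = 8.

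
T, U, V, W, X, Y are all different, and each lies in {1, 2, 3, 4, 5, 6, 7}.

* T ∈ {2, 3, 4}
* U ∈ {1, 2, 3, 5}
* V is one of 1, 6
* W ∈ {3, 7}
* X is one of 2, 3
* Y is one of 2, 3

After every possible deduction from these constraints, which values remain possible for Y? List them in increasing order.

2, 3

The 2 variables X and Y are confined to {2, 3}, which locks those values in; drop them from T, U, W.
T has just one choice, so T = 4.
That leaves W = 7.
No further eliminations apply; Y can still be any of 2, 3.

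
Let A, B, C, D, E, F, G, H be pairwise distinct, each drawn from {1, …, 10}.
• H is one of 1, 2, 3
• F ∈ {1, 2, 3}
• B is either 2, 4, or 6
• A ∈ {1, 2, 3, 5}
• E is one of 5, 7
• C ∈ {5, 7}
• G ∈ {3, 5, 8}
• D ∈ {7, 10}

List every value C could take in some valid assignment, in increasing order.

The 2 variables C and E are confined to {5, 7}, which locks those values in; drop them from A, D, G.
That leaves D = 10.
The 3 variables A, F, H are confined to {1, 2, 3}, which locks those values in; drop them from B, G.
That leaves G = 8.
No further eliminations apply; C can still be any of 5, 7.

5, 7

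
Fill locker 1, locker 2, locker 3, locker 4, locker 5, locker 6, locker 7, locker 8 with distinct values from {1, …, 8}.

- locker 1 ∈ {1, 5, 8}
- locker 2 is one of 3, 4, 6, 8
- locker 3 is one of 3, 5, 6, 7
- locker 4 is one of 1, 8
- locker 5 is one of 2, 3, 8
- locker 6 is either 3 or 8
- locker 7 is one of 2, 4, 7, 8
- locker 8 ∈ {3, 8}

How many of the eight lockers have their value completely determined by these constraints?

3

locker 6 and locker 8 share exactly the 2 values {3, 8}; by pigeonhole those values go to them, so strike 3, 8 from locker 1, locker 2, locker 3, locker 4, locker 5, locker 7.
locker 4 must be 1 (only option left). Strike 1 from locker 1.
locker 5 must be 2 (only option left). Remove 2 from locker 7.
locker 1's domain is down to {5}, so locker 1 = 5. Eliminate 5 elsewhere: locker 3.
Determined: locker 1=5, locker 4=1, locker 5=2. The other lockers each still have more than one consistent value. That makes 3.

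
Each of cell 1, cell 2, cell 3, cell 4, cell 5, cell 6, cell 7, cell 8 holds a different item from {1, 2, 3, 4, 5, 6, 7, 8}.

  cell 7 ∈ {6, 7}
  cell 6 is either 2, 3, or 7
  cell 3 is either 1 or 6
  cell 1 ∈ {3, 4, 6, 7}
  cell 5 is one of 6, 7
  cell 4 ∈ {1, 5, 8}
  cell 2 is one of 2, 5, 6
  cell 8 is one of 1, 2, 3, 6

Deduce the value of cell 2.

The 8 variables draw from only 8 values {1, 2, 3, 4, 5, 6, 7, 8}, so each is used; only cell 1 can be 4, hence cell 1 = 4.
The 7 still-open variables together cover exactly {1, 2, 3, 5, 6, 7, 8} — 7 values for 7 variables — and 8 appears only in cell 4's list, so cell 4 = 8.
The 6 still-open variables together cover exactly {1, 2, 3, 5, 6, 7} — 6 values for 6 variables — and 5 appears only in cell 2's list, so cell 2 = 5.

5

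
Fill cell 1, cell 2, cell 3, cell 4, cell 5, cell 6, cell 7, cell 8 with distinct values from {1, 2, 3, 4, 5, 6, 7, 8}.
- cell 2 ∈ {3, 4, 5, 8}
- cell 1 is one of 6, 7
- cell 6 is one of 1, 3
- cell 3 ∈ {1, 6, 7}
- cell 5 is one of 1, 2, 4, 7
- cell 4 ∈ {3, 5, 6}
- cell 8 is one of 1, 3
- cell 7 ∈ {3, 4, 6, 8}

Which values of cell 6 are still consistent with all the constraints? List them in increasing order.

The 8 variables draw from only 8 values {1, 2, 3, 4, 5, 6, 7, 8}, so each is used; only cell 5 can be 2, hence cell 5 = 2.
The 2 variables cell 6 and cell 8 are confined to {1, 3}, which locks those values in; drop them from cell 2, cell 3, cell 4, cell 7.
cell 1 and cell 3 between them cover only {6, 7} — a naked pair. Remove those values from cell 4, cell 7.
That leaves cell 4 = 5. So cell 2 can't be 5.
No further eliminations apply; cell 6 can still be any of 1, 3.

1, 3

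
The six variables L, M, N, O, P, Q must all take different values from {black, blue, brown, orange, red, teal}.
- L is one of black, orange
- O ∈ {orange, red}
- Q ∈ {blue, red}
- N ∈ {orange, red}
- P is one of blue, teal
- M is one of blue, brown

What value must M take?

brown

The 6 variables draw from only 6 values {black, blue, brown, orange, red, teal}, so each is used; only L can be black, hence L = black.
The 5 still-open variables together cover exactly {blue, brown, orange, red, teal} — 5 values for 5 variables — and brown appears only in M's list, so M = brown.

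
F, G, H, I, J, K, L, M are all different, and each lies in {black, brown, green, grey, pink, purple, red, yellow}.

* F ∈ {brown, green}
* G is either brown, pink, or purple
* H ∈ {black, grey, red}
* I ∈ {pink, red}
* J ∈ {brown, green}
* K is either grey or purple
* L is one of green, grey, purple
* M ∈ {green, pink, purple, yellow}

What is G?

pink

Among the 8 variables, black fits only H (and all 8 values in {black, brown, green, grey, pink, purple, red, yellow} must be used), so H = black.
Among the 7 still-open variables, red fits only I (and all 7 values in {brown, green, grey, pink, purple, red, yellow} must be used), so I = red.
The 6 still-open variables together cover exactly {brown, green, grey, pink, purple, yellow} — 6 values for 6 variables — and yellow appears only in M's list, so M = yellow.
Among the 5 still-open variables, pink fits only G (and all 5 values in {brown, green, grey, pink, purple} must be used), so G = pink.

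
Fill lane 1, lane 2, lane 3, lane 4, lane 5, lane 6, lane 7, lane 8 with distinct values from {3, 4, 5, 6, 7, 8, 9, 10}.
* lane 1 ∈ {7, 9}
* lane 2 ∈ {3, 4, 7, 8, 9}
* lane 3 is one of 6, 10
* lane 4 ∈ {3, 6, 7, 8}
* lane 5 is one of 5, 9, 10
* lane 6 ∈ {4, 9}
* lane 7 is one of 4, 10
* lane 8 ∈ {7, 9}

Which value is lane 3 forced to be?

6

The 8 variables together cover exactly {3, 4, 5, 6, 7, 8, 9, 10} — 8 values for 8 variables — and 5 appears only in lane 5's list, so lane 5 = 5.
lane 1 and lane 8 share exactly the 2 values {7, 9}; by pigeonhole those values go to them, so strike 7, 9 from lane 2, lane 4, lane 6.
lane 6 has just one choice, so lane 6 = 4. Remove 4 from lane 2, lane 7.
That leaves lane 7 = 10. Remove 10 from lane 3.
So lane 3 = 6.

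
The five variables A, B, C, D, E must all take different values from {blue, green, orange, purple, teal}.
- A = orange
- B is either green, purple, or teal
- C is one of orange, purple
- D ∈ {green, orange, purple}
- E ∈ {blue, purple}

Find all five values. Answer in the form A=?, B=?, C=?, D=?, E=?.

A must be orange (only option left). Eliminate orange elsewhere: C, D.
That leaves C = purple. Strike purple from B, D, E.
That leaves D = green. So B can't be green.
E must be blue (only option left).
B has just one choice, so B = teal.

A=orange, B=teal, C=purple, D=green, E=blue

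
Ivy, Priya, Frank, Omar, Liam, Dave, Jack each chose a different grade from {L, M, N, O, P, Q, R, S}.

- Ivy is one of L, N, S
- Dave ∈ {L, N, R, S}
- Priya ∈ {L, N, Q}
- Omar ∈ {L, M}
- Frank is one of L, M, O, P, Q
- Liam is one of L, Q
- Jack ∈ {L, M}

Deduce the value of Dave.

Omar and Jack between them cover only {L, M} — a naked pair. Remove those values from Ivy, Priya, Frank, Liam, Dave.
Liam has just one choice, so Liam = Q. Strike Q from Priya, Frank.
Priya must be N (only option left). Eliminate N elsewhere: Ivy, Dave.
Ivy must be S (only option left). Eliminate S elsewhere: Dave.
So Dave = R.

R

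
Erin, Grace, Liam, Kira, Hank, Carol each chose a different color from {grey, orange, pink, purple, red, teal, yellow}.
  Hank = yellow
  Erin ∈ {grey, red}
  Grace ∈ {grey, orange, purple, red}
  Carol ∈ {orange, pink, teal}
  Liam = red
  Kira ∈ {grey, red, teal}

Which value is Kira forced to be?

teal

Liam's domain is down to {red}, so Liam = red. Strike red from Erin, Grace, Kira.
Hank's domain is down to {yellow}, so Hank = yellow.
Erin has just one choice, so Erin = grey. Strike grey from Grace, Kira.
So Kira = teal.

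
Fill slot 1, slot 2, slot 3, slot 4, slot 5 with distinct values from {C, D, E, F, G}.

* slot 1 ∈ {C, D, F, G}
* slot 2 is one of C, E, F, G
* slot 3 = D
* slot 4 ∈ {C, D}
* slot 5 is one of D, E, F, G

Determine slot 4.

slot 3's domain is down to {D}, so slot 3 = D. Strike D from slot 1, slot 4, slot 5.
So slot 4 = C.

C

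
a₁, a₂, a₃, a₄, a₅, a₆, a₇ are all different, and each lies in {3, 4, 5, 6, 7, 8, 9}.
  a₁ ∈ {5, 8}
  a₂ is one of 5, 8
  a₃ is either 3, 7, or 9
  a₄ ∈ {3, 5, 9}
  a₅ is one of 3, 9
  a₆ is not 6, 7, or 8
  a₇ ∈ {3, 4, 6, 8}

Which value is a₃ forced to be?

7

The 7 variables together cover exactly {3, 4, 5, 6, 7, 8, 9} — 7 values for 7 variables — and 6 appears only in a₇'s list, so a₇ = 6.
Among the 6 still-open variables, 4 fits only a₆ (and all 6 values in {3, 4, 5, 7, 8, 9} must be used), so a₆ = 4.
The 5 still-open variables together cover exactly {3, 5, 7, 8, 9} — 5 values for 5 variables — and 7 appears only in a₃'s list, so a₃ = 7.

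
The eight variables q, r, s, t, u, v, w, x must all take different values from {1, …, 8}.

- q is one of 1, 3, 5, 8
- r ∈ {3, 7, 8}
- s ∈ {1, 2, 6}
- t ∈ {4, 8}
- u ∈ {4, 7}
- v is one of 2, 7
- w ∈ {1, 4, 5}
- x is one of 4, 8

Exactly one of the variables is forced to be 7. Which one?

u

The 8 variables draw from only 8 values {1, 2, 3, 4, 5, 6, 7, 8}, so each is used; only s can be 6, hence s = 6.
The 7 still-open variables draw from only 7 values {1, 2, 3, 4, 5, 7, 8}, so each is used; only v can be 2, hence v = 2.
t and x share exactly the 2 values {4, 8}; by pigeonhole those values go to them, so strike 4, 8 from q, r, u, w.
So 7 goes to u.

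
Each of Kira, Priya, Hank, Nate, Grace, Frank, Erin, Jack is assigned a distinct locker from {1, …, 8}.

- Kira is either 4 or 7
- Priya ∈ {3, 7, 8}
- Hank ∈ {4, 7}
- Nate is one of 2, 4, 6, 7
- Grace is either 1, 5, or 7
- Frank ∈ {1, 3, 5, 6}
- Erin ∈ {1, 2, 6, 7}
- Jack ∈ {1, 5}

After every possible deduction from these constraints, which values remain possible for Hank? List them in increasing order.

4, 7

The 8 variables draw from only 8 values {1, 2, 3, 4, 5, 6, 7, 8}, so each is used; only Priya can be 8, hence Priya = 8.
The 7 still-open variables together cover exactly {1, 2, 3, 4, 5, 6, 7} — 7 values for 7 variables — and 3 appears only in Frank's list, so Frank = 3.
Kira and Hank between them cover only {4, 7} — a naked pair. Remove those values from Nate, Grace, Erin.
The 2 variables Grace and Jack are confined to {1, 5}, which locks those values in; drop them from Erin.
No further eliminations apply; Hank can still be any of 4, 7.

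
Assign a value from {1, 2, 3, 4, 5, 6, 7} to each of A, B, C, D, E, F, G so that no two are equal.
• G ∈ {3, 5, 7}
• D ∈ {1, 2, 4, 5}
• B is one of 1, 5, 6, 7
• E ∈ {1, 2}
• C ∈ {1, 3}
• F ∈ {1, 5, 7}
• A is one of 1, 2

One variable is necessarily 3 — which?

The 7 variables together cover exactly {1, 2, 3, 4, 5, 6, 7} — 7 values for 7 variables — and 4 appears only in D's list, so D = 4.
Among the 6 still-open variables, 6 fits only B (and all 6 values in {1, 2, 3, 5, 6, 7} must be used), so B = 6.
The 2 variables A and E are confined to {1, 2}, which locks those values in; drop them from C, F.
So 3 goes to C.

C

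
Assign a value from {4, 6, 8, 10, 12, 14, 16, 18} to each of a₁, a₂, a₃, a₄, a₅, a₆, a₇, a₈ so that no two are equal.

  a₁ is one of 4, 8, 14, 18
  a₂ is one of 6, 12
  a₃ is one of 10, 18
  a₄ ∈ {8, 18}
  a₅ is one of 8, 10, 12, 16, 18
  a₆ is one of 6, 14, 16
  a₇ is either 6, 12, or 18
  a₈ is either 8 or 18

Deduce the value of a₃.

10

The 8 variables together cover exactly {4, 6, 8, 10, 12, 14, 16, 18} — 8 values for 8 variables — and 4 appears only in a₁'s list, so a₁ = 4.
Among the 7 still-open variables, 14 fits only a₆ (and all 7 values in {6, 8, 10, 12, 14, 16, 18} must be used), so a₆ = 14.
Among the 6 still-open variables, 16 fits only a₅ (and all 6 values in {6, 8, 10, 12, 16, 18} must be used), so a₅ = 16.
The 5 still-open variables draw from only 5 values {6, 8, 10, 12, 18}, so each is used; only a₃ can be 10, hence a₃ = 10.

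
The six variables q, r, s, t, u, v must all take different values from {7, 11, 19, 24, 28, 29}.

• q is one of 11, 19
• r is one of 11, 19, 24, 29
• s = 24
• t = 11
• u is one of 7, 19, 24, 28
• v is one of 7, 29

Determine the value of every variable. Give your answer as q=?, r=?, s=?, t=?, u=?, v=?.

s must be 24 (only option left). Remove 24 from r, u.
t's domain is down to {11}, so t = 11. Remove 11 from q, r.
q has just one choice, so q = 19. So r, u can't be 19.
r's domain is down to {29}, so r = 29. Strike 29 from v.
v has just one choice, so v = 7. So u can't be 7.
That leaves u = 28.

q=19, r=29, s=24, t=11, u=28, v=7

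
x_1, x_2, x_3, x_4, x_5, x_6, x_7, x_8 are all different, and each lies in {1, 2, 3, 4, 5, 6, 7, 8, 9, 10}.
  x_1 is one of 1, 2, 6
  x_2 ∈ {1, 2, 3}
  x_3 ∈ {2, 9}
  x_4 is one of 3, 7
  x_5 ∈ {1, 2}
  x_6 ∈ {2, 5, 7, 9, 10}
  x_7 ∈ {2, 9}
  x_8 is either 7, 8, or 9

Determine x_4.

The 2 variables x_3 and x_7 are confined to {2, 9}, which locks those values in; drop them from x_1, x_2, x_5, x_6, x_8.
x_5 has just one choice, so x_5 = 1. Remove 1 from x_1, x_2.
x_1 has just one choice, so x_1 = 6.
x_2 has just one choice, so x_2 = 3. Strike 3 from x_4.
So x_4 = 7.

7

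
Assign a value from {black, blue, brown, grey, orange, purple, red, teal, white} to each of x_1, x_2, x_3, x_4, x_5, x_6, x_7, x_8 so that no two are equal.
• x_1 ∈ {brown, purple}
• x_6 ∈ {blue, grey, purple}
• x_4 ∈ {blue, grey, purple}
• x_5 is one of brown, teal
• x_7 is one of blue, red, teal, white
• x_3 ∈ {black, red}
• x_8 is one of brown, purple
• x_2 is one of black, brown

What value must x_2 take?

black

The 8 variables together cover exactly {black, blue, brown, grey, purple, red, teal, white} — 8 values for 8 variables — and white appears only in x_7's list, so x_7 = white.
The 7 still-open variables draw from only 7 values {black, blue, brown, grey, purple, red, teal}, so each is used; only x_3 can be red, hence x_3 = red.
Among the 6 still-open variables, black fits only x_2 (and all 6 values in {black, blue, brown, grey, purple, teal} must be used), so x_2 = black.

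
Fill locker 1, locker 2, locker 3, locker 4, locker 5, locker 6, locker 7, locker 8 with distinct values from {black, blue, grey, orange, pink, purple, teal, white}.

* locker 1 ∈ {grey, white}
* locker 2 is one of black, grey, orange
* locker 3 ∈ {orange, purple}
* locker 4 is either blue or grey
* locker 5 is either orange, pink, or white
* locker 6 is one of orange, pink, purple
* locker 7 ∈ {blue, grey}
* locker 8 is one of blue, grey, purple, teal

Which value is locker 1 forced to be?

white

The 8 variables draw from only 8 values {black, blue, grey, orange, pink, purple, teal, white}, so each is used; only locker 2 can be black, hence locker 2 = black.
The 7 still-open variables together cover exactly {blue, grey, orange, pink, purple, teal, white} — 7 values for 7 variables — and teal appears only in locker 8's list, so locker 8 = teal.
locker 4 and locker 7 share exactly the 2 values {blue, grey}; by pigeonhole those values go to them, so strike blue, grey from locker 1.
So locker 1 = white.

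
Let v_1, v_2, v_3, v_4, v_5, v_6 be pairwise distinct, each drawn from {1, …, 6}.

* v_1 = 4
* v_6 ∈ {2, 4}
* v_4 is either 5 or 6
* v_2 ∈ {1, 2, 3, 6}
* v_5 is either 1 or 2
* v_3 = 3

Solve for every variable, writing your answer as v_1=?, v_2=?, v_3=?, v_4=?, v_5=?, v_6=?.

v_1 must be 4 (only option left). So v_6 can't be 4.
That leaves v_3 = 3. Remove 3 from v_2.
That leaves v_6 = 2. Eliminate 2 elsewhere: v_2, v_5.
That leaves v_5 = 1. Eliminate 1 elsewhere: v_2.
v_2 must be 6 (only option left). Remove 6 from v_4.
v_4 must be 5 (only option left).

v_1=4, v_2=6, v_3=3, v_4=5, v_5=1, v_6=2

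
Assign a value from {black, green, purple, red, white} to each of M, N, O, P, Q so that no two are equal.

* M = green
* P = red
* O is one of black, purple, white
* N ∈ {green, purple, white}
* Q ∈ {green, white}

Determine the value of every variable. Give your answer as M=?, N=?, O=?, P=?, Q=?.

M must be green (only option left). Strike green from N, Q.
That leaves P = red.
Q has just one choice, so Q = white. Eliminate white elsewhere: N, O.
N must be purple (only option left). Remove purple from O.
O must be black (only option left).

M=green, N=purple, O=black, P=red, Q=white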